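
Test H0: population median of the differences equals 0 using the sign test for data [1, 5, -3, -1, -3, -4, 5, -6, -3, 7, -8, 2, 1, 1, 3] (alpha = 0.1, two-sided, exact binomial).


Step 1: Discard zero differences. Original n = 15; n_eff = number of nonzero differences = 15.
Nonzero differences (with sign): +1, +5, -3, -1, -3, -4, +5, -6, -3, +7, -8, +2, +1, +1, +3
Step 2: Count signs: positive = 8, negative = 7.
Step 3: Under H0: P(positive) = 0.5, so the number of positives S ~ Bin(15, 0.5).
Step 4: Two-sided exact p-value = sum of Bin(15,0.5) probabilities at or below the observed probability = 1.000000.
Step 5: alpha = 0.1. fail to reject H0.

n_eff = 15, pos = 8, neg = 7, p = 1.000000, fail to reject H0.


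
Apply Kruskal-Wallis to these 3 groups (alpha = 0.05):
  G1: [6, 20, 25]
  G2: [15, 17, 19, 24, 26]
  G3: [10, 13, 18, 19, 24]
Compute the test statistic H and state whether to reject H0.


Step 1: Combine all N = 13 observations and assign midranks.
sorted (value, group, rank): (6,G1,1), (10,G3,2), (13,G3,3), (15,G2,4), (17,G2,5), (18,G3,6), (19,G2,7.5), (19,G3,7.5), (20,G1,9), (24,G2,10.5), (24,G3,10.5), (25,G1,12), (26,G2,13)
Step 2: Sum ranks within each group.
R_1 = 22 (n_1 = 3)
R_2 = 40 (n_2 = 5)
R_3 = 29 (n_3 = 5)
Step 3: H = 12/(N(N+1)) * sum(R_i^2/n_i) - 3(N+1)
     = 12/(13*14) * (22^2/3 + 40^2/5 + 29^2/5) - 3*14
     = 0.065934 * 649.533 - 42
     = 0.826374.
Step 4: Ties present; correction factor C = 1 - 12/(13^3 - 13) = 0.994505. Corrected H = 0.826374 / 0.994505 = 0.830939.
Step 5: Under H0, H ~ chi^2(2); p-value = 0.660030.
Step 6: alpha = 0.05. fail to reject H0.

H = 0.8309, df = 2, p = 0.660030, fail to reject H0.


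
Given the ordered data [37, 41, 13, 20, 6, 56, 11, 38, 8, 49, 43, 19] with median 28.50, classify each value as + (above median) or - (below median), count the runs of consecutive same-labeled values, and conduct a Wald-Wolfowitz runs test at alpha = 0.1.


Step 1: Compute median = 28.50; label A = above, B = below.
Labels in order: AABBBABABAAB  (n_A = 6, n_B = 6)
Step 2: Count runs R = 8.
Step 3: Under H0 (random ordering), E[R] = 2*n_A*n_B/(n_A+n_B) + 1 = 2*6*6/12 + 1 = 7.0000.
        Var[R] = 2*n_A*n_B*(2*n_A*n_B - n_A - n_B) / ((n_A+n_B)^2 * (n_A+n_B-1)) = 4320/1584 = 2.7273.
        SD[R] = 1.6514.
Step 4: Continuity-corrected z = (R - 0.5 - E[R]) / SD[R] = (8 - 0.5 - 7.0000) / 1.6514 = 0.3028.
Step 5: Two-sided p-value via normal approximation = 2*(1 - Phi(|z|)) = 0.762069.
Step 6: alpha = 0.1. fail to reject H0.

R = 8, z = 0.3028, p = 0.762069, fail to reject H0.


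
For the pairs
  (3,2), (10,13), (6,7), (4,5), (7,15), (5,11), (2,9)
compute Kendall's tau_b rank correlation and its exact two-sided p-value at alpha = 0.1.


Step 1: Enumerate the 21 unordered pairs (i,j) with i<j and classify each by sign(x_j-x_i) * sign(y_j-y_i).
  (1,2):dx=+7,dy=+11->C; (1,3):dx=+3,dy=+5->C; (1,4):dx=+1,dy=+3->C; (1,5):dx=+4,dy=+13->C
  (1,6):dx=+2,dy=+9->C; (1,7):dx=-1,dy=+7->D; (2,3):dx=-4,dy=-6->C; (2,4):dx=-6,dy=-8->C
  (2,5):dx=-3,dy=+2->D; (2,6):dx=-5,dy=-2->C; (2,7):dx=-8,dy=-4->C; (3,4):dx=-2,dy=-2->C
  (3,5):dx=+1,dy=+8->C; (3,6):dx=-1,dy=+4->D; (3,7):dx=-4,dy=+2->D; (4,5):dx=+3,dy=+10->C
  (4,6):dx=+1,dy=+6->C; (4,7):dx=-2,dy=+4->D; (5,6):dx=-2,dy=-4->C; (5,7):dx=-5,dy=-6->C
  (6,7):dx=-3,dy=-2->C
Step 2: C = 16, D = 5, total pairs = 21.
Step 3: tau = (C - D)/(n(n-1)/2) = (16 - 5)/21 = 0.523810.
Step 4: Exact two-sided p-value (enumerate n! = 5040 permutations of y under H0): p = 0.136111.
Step 5: alpha = 0.1. fail to reject H0.

tau_b = 0.5238 (C=16, D=5), p = 0.136111, fail to reject H0.


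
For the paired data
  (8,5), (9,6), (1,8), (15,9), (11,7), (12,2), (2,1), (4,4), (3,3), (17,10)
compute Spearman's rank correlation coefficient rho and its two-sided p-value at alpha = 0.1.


Step 1: Rank x and y separately (midranks; no ties here).
rank(x): 8->5, 9->6, 1->1, 15->9, 11->7, 12->8, 2->2, 4->4, 3->3, 17->10
rank(y): 5->5, 6->6, 8->8, 9->9, 7->7, 2->2, 1->1, 4->4, 3->3, 10->10
Step 2: d_i = R_x(i) - R_y(i); compute d_i^2.
  (5-5)^2=0, (6-6)^2=0, (1-8)^2=49, (9-9)^2=0, (7-7)^2=0, (8-2)^2=36, (2-1)^2=1, (4-4)^2=0, (3-3)^2=0, (10-10)^2=0
sum(d^2) = 86.
Step 3: rho = 1 - 6*86 / (10*(10^2 - 1)) = 1 - 516/990 = 0.478788.
Step 4: Under H0, t = rho * sqrt((n-2)/(1-rho^2)) = 1.5425 ~ t(8).
Step 5: Two-sided p-value from the t-distribution with 8 df = 0.161523.
Step 6: alpha = 0.1. fail to reject H0.

rho = 0.4788, p = 0.161523, fail to reject H0 at alpha = 0.1.


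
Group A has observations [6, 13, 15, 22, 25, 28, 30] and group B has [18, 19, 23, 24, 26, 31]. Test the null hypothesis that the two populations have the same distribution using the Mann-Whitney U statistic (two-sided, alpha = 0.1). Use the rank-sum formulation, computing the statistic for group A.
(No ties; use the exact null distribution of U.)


Step 1: Combine and sort all 13 observations; assign midranks.
sorted (value, group): (6,X), (13,X), (15,X), (18,Y), (19,Y), (22,X), (23,Y), (24,Y), (25,X), (26,Y), (28,X), (30,X), (31,Y)
ranks: 6->1, 13->2, 15->3, 18->4, 19->5, 22->6, 23->7, 24->8, 25->9, 26->10, 28->11, 30->12, 31->13
Step 2: Rank sum for X: R1 = 1 + 2 + 3 + 6 + 9 + 11 + 12 = 44.
Step 3: U_X = R1 - n1(n1+1)/2 = 44 - 7*8/2 = 44 - 28 = 16.
       U_Y = n1*n2 - U_X = 42 - 16 = 26.
Step 4: No ties, so the exact null distribution of U (based on enumerating the C(13,7) = 1716 equally likely rank assignments) gives the two-sided p-value.
Step 5: p-value = 0.533800; compare to alpha = 0.1. fail to reject H0.

U_X = 16, p = 0.533800, fail to reject H0 at alpha = 0.1.


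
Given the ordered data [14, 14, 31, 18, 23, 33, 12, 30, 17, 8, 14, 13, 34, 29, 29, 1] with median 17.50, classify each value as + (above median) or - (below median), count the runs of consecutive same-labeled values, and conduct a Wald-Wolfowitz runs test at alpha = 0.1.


Step 1: Compute median = 17.50; label A = above, B = below.
Labels in order: BBAAAABABBBBAAAB  (n_A = 8, n_B = 8)
Step 2: Count runs R = 7.
Step 3: Under H0 (random ordering), E[R] = 2*n_A*n_B/(n_A+n_B) + 1 = 2*8*8/16 + 1 = 9.0000.
        Var[R] = 2*n_A*n_B*(2*n_A*n_B - n_A - n_B) / ((n_A+n_B)^2 * (n_A+n_B-1)) = 14336/3840 = 3.7333.
        SD[R] = 1.9322.
Step 4: Continuity-corrected z = (R + 0.5 - E[R]) / SD[R] = (7 + 0.5 - 9.0000) / 1.9322 = -0.7763.
Step 5: Two-sided p-value via normal approximation = 2*(1 - Phi(|z|)) = 0.437558.
Step 6: alpha = 0.1. fail to reject H0.

R = 7, z = -0.7763, p = 0.437558, fail to reject H0.


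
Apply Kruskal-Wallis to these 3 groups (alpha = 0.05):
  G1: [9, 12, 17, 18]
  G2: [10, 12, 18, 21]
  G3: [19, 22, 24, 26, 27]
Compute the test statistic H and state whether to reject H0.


Step 1: Combine all N = 13 observations and assign midranks.
sorted (value, group, rank): (9,G1,1), (10,G2,2), (12,G1,3.5), (12,G2,3.5), (17,G1,5), (18,G1,6.5), (18,G2,6.5), (19,G3,8), (21,G2,9), (22,G3,10), (24,G3,11), (26,G3,12), (27,G3,13)
Step 2: Sum ranks within each group.
R_1 = 16 (n_1 = 4)
R_2 = 21 (n_2 = 4)
R_3 = 54 (n_3 = 5)
Step 3: H = 12/(N(N+1)) * sum(R_i^2/n_i) - 3(N+1)
     = 12/(13*14) * (16^2/4 + 21^2/4 + 54^2/5) - 3*14
     = 0.065934 * 757.45 - 42
     = 7.941758.
Step 4: Ties present; correction factor C = 1 - 12/(13^3 - 13) = 0.994505. Corrected H = 7.941758 / 0.994505 = 7.985635.
Step 5: Under H0, H ~ chi^2(2); p-value = 0.018448.
Step 6: alpha = 0.05. reject H0.

H = 7.9856, df = 2, p = 0.018448, reject H0.


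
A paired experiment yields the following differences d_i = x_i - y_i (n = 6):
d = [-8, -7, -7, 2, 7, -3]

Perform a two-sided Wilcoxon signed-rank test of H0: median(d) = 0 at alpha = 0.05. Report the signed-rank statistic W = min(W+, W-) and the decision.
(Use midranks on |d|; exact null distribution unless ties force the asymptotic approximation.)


Step 1: Drop any zero differences (none here) and take |d_i|.
|d| = [8, 7, 7, 2, 7, 3]
Step 2: Midrank |d_i| (ties get averaged ranks).
ranks: |8|->6, |7|->4, |7|->4, |2|->1, |7|->4, |3|->2
Step 3: Attach original signs; sum ranks with positive sign and with negative sign.
W+ = 1 + 4 = 5
W- = 6 + 4 + 4 + 2 = 16
(Check: W+ + W- = 21 should equal n(n+1)/2 = 21.)
Step 4: Test statistic W = min(W+, W-) = 5.
Step 5: Ties in |d|, so use the tie-corrected normal approximation.
        E[W] = n(n+1)/4 = 6*7/4 = 10.5.
        Tie groups: |d|=7 (t=3); sum(t^3 - t) = 24.
        Var[W] = n(n+1)(2n+1)/24 - sum(t^3-t)/48 = 546/24 - 24/48 = 22.25.
        z = (W - E[W]) / sqrt(Var[W]) = (5 - 10.5) / 4.7170 = -1.1660.
        Two-sided p = 2*Phi(z) = 0.243615.
Step 6: alpha = 0.05. fail to reject H0.

W+ = 5, W- = 16, W = min = 5, p = 0.243615, fail to reject H0.


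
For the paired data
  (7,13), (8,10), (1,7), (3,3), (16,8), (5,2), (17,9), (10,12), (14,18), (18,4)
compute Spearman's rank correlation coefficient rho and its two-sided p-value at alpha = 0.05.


Step 1: Rank x and y separately (midranks; no ties here).
rank(x): 7->4, 8->5, 1->1, 3->2, 16->8, 5->3, 17->9, 10->6, 14->7, 18->10
rank(y): 13->9, 10->7, 7->4, 3->2, 8->5, 2->1, 9->6, 12->8, 18->10, 4->3
Step 2: d_i = R_x(i) - R_y(i); compute d_i^2.
  (4-9)^2=25, (5-7)^2=4, (1-4)^2=9, (2-2)^2=0, (8-5)^2=9, (3-1)^2=4, (9-6)^2=9, (6-8)^2=4, (7-10)^2=9, (10-3)^2=49
sum(d^2) = 122.
Step 3: rho = 1 - 6*122 / (10*(10^2 - 1)) = 1 - 732/990 = 0.260606.
Step 4: Under H0, t = rho * sqrt((n-2)/(1-rho^2)) = 0.7635 ~ t(8).
Step 5: Two-sided p-value from the t-distribution with 8 df = 0.467089.
Step 6: alpha = 0.05. fail to reject H0.

rho = 0.2606, p = 0.467089, fail to reject H0 at alpha = 0.05.


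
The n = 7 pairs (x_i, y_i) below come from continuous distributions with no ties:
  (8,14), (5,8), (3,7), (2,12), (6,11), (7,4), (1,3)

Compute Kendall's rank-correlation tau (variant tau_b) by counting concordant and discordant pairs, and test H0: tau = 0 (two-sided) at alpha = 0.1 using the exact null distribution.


Step 1: Enumerate the 21 unordered pairs (i,j) with i<j and classify each by sign(x_j-x_i) * sign(y_j-y_i).
  (1,2):dx=-3,dy=-6->C; (1,3):dx=-5,dy=-7->C; (1,4):dx=-6,dy=-2->C; (1,5):dx=-2,dy=-3->C
  (1,6):dx=-1,dy=-10->C; (1,7):dx=-7,dy=-11->C; (2,3):dx=-2,dy=-1->C; (2,4):dx=-3,dy=+4->D
  (2,5):dx=+1,dy=+3->C; (2,6):dx=+2,dy=-4->D; (2,7):dx=-4,dy=-5->C; (3,4):dx=-1,dy=+5->D
  (3,5):dx=+3,dy=+4->C; (3,6):dx=+4,dy=-3->D; (3,7):dx=-2,dy=-4->C; (4,5):dx=+4,dy=-1->D
  (4,6):dx=+5,dy=-8->D; (4,7):dx=-1,dy=-9->C; (5,6):dx=+1,dy=-7->D; (5,7):dx=-5,dy=-8->C
  (6,7):dx=-6,dy=-1->C
Step 2: C = 14, D = 7, total pairs = 21.
Step 3: tau = (C - D)/(n(n-1)/2) = (14 - 7)/21 = 0.333333.
Step 4: Exact two-sided p-value (enumerate n! = 5040 permutations of y under H0): p = 0.381349.
Step 5: alpha = 0.1. fail to reject H0.

tau_b = 0.3333 (C=14, D=7), p = 0.381349, fail to reject H0.


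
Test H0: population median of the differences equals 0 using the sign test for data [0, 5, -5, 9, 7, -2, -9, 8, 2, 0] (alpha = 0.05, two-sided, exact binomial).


Step 1: Discard zero differences. Original n = 10; n_eff = number of nonzero differences = 8.
Nonzero differences (with sign): +5, -5, +9, +7, -2, -9, +8, +2
Step 2: Count signs: positive = 5, negative = 3.
Step 3: Under H0: P(positive) = 0.5, so the number of positives S ~ Bin(8, 0.5).
Step 4: Two-sided exact p-value = sum of Bin(8,0.5) probabilities at or below the observed probability = 0.726562.
Step 5: alpha = 0.05. fail to reject H0.

n_eff = 8, pos = 5, neg = 3, p = 0.726562, fail to reject H0.


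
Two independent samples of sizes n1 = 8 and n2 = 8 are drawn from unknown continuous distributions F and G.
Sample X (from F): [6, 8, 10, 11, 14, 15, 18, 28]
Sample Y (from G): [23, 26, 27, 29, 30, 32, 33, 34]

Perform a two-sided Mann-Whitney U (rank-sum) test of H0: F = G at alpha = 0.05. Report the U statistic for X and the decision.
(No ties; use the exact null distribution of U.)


Step 1: Combine and sort all 16 observations; assign midranks.
sorted (value, group): (6,X), (8,X), (10,X), (11,X), (14,X), (15,X), (18,X), (23,Y), (26,Y), (27,Y), (28,X), (29,Y), (30,Y), (32,Y), (33,Y), (34,Y)
ranks: 6->1, 8->2, 10->3, 11->4, 14->5, 15->6, 18->7, 23->8, 26->9, 27->10, 28->11, 29->12, 30->13, 32->14, 33->15, 34->16
Step 2: Rank sum for X: R1 = 1 + 2 + 3 + 4 + 5 + 6 + 7 + 11 = 39.
Step 3: U_X = R1 - n1(n1+1)/2 = 39 - 8*9/2 = 39 - 36 = 3.
       U_Y = n1*n2 - U_X = 64 - 3 = 61.
Step 4: No ties, so the exact null distribution of U (based on enumerating the C(16,8) = 12870 equally likely rank assignments) gives the two-sided p-value.
Step 5: p-value = 0.001088; compare to alpha = 0.05. reject H0.

U_X = 3, p = 0.001088, reject H0 at alpha = 0.05.


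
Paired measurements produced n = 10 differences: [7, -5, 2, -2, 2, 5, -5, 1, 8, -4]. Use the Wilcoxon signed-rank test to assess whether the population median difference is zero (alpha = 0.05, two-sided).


Step 1: Drop any zero differences (none here) and take |d_i|.
|d| = [7, 5, 2, 2, 2, 5, 5, 1, 8, 4]
Step 2: Midrank |d_i| (ties get averaged ranks).
ranks: |7|->9, |5|->7, |2|->3, |2|->3, |2|->3, |5|->7, |5|->7, |1|->1, |8|->10, |4|->5
Step 3: Attach original signs; sum ranks with positive sign and with negative sign.
W+ = 9 + 3 + 3 + 7 + 1 + 10 = 33
W- = 7 + 3 + 7 + 5 = 22
(Check: W+ + W- = 55 should equal n(n+1)/2 = 55.)
Step 4: Test statistic W = min(W+, W-) = 22.
Step 5: Ties in |d|, so use the tie-corrected normal approximation.
        E[W] = n(n+1)/4 = 10*11/4 = 27.5.
        Tie groups: |d|=2 (t=3), |d|=5 (t=3); sum(t^3 - t) = 48.
        Var[W] = n(n+1)(2n+1)/24 - sum(t^3-t)/48 = 2310/24 - 48/48 = 95.25.
        z = (W - E[W]) / sqrt(Var[W]) = (22 - 27.5) / 9.7596 = -0.5635.
        Two-sided p = 2*Phi(z) = 0.573062.
Step 6: alpha = 0.05. fail to reject H0.

W+ = 33, W- = 22, W = min = 22, p = 0.573062, fail to reject H0.


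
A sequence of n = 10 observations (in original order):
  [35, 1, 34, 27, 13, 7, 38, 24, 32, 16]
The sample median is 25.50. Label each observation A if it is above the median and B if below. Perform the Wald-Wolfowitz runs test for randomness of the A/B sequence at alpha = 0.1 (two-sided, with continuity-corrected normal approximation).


Step 1: Compute median = 25.50; label A = above, B = below.
Labels in order: ABAABBABAB  (n_A = 5, n_B = 5)
Step 2: Count runs R = 8.
Step 3: Under H0 (random ordering), E[R] = 2*n_A*n_B/(n_A+n_B) + 1 = 2*5*5/10 + 1 = 6.0000.
        Var[R] = 2*n_A*n_B*(2*n_A*n_B - n_A - n_B) / ((n_A+n_B)^2 * (n_A+n_B-1)) = 2000/900 = 2.2222.
        SD[R] = 1.4907.
Step 4: Continuity-corrected z = (R - 0.5 - E[R]) / SD[R] = (8 - 0.5 - 6.0000) / 1.4907 = 1.0062.
Step 5: Two-sided p-value via normal approximation = 2*(1 - Phi(|z|)) = 0.314305.
Step 6: alpha = 0.1. fail to reject H0.

R = 8, z = 1.0062, p = 0.314305, fail to reject H0.


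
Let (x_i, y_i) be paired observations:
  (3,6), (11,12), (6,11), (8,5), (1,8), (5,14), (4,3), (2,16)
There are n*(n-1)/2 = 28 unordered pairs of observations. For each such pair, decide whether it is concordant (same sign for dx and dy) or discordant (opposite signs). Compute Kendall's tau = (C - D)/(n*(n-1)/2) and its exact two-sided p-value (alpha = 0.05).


Step 1: Enumerate the 28 unordered pairs (i,j) with i<j and classify each by sign(x_j-x_i) * sign(y_j-y_i).
  (1,2):dx=+8,dy=+6->C; (1,3):dx=+3,dy=+5->C; (1,4):dx=+5,dy=-1->D; (1,5):dx=-2,dy=+2->D
  (1,6):dx=+2,dy=+8->C; (1,7):dx=+1,dy=-3->D; (1,8):dx=-1,dy=+10->D; (2,3):dx=-5,dy=-1->C
  (2,4):dx=-3,dy=-7->C; (2,5):dx=-10,dy=-4->C; (2,6):dx=-6,dy=+2->D; (2,7):dx=-7,dy=-9->C
  (2,8):dx=-9,dy=+4->D; (3,4):dx=+2,dy=-6->D; (3,5):dx=-5,dy=-3->C; (3,6):dx=-1,dy=+3->D
  (3,7):dx=-2,dy=-8->C; (3,8):dx=-4,dy=+5->D; (4,5):dx=-7,dy=+3->D; (4,6):dx=-3,dy=+9->D
  (4,7):dx=-4,dy=-2->C; (4,8):dx=-6,dy=+11->D; (5,6):dx=+4,dy=+6->C; (5,7):dx=+3,dy=-5->D
  (5,8):dx=+1,dy=+8->C; (6,7):dx=-1,dy=-11->C; (6,8):dx=-3,dy=+2->D; (7,8):dx=-2,dy=+13->D
Step 2: C = 13, D = 15, total pairs = 28.
Step 3: tau = (C - D)/(n(n-1)/2) = (13 - 15)/28 = -0.071429.
Step 4: Exact two-sided p-value (enumerate n! = 40320 permutations of y under H0): p = 0.904861.
Step 5: alpha = 0.05. fail to reject H0.

tau_b = -0.0714 (C=13, D=15), p = 0.904861, fail to reject H0.


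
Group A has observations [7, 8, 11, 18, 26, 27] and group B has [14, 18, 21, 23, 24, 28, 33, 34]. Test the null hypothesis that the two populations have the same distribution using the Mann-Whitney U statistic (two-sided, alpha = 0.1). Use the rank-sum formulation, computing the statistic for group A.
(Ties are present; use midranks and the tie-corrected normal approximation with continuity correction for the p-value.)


Step 1: Combine and sort all 14 observations; assign midranks.
sorted (value, group): (7,X), (8,X), (11,X), (14,Y), (18,X), (18,Y), (21,Y), (23,Y), (24,Y), (26,X), (27,X), (28,Y), (33,Y), (34,Y)
ranks: 7->1, 8->2, 11->3, 14->4, 18->5.5, 18->5.5, 21->7, 23->8, 24->9, 26->10, 27->11, 28->12, 33->13, 34->14
Step 2: Rank sum for X: R1 = 1 + 2 + 3 + 5.5 + 10 + 11 = 32.5.
Step 3: U_X = R1 - n1(n1+1)/2 = 32.5 - 6*7/2 = 32.5 - 21 = 11.5.
       U_Y = n1*n2 - U_X = 48 - 11.5 = 36.5.
Step 4: Ties are present, so use the tie-corrected normal approximation (with continuity correction) for the p-value.
Step 5: p-value = 0.120926; compare to alpha = 0.1. fail to reject H0.

U_X = 11.5, p = 0.120926, fail to reject H0 at alpha = 0.1.


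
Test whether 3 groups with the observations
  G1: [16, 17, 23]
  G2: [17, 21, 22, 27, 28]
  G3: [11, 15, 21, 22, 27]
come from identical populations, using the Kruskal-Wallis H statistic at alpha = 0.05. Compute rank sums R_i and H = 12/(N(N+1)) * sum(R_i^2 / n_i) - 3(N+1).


Step 1: Combine all N = 13 observations and assign midranks.
sorted (value, group, rank): (11,G3,1), (15,G3,2), (16,G1,3), (17,G1,4.5), (17,G2,4.5), (21,G2,6.5), (21,G3,6.5), (22,G2,8.5), (22,G3,8.5), (23,G1,10), (27,G2,11.5), (27,G3,11.5), (28,G2,13)
Step 2: Sum ranks within each group.
R_1 = 17.5 (n_1 = 3)
R_2 = 44 (n_2 = 5)
R_3 = 29.5 (n_3 = 5)
Step 3: H = 12/(N(N+1)) * sum(R_i^2/n_i) - 3(N+1)
     = 12/(13*14) * (17.5^2/3 + 44^2/5 + 29.5^2/5) - 3*14
     = 0.065934 * 663.333 - 42
     = 1.736264.
Step 4: Ties present; correction factor C = 1 - 24/(13^3 - 13) = 0.989011. Corrected H = 1.736264 / 0.989011 = 1.755556.
Step 5: Under H0, H ~ chi^2(2); p-value = 0.415706.
Step 6: alpha = 0.05. fail to reject H0.

H = 1.7556, df = 2, p = 0.415706, fail to reject H0.


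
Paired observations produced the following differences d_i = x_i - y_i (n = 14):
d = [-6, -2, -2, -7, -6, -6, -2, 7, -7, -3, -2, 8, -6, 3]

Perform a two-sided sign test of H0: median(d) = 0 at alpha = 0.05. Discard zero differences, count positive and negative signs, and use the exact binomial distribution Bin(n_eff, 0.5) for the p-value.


Step 1: Discard zero differences. Original n = 14; n_eff = number of nonzero differences = 14.
Nonzero differences (with sign): -6, -2, -2, -7, -6, -6, -2, +7, -7, -3, -2, +8, -6, +3
Step 2: Count signs: positive = 3, negative = 11.
Step 3: Under H0: P(positive) = 0.5, so the number of positives S ~ Bin(14, 0.5).
Step 4: Two-sided exact p-value = sum of Bin(14,0.5) probabilities at or below the observed probability = 0.057373.
Step 5: alpha = 0.05. fail to reject H0.

n_eff = 14, pos = 3, neg = 11, p = 0.057373, fail to reject H0.


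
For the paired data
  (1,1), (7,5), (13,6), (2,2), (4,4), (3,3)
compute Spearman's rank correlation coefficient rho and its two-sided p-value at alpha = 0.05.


Step 1: Rank x and y separately (midranks; no ties here).
rank(x): 1->1, 7->5, 13->6, 2->2, 4->4, 3->3
rank(y): 1->1, 5->5, 6->6, 2->2, 4->4, 3->3
Step 2: d_i = R_x(i) - R_y(i); compute d_i^2.
  (1-1)^2=0, (5-5)^2=0, (6-6)^2=0, (2-2)^2=0, (4-4)^2=0, (3-3)^2=0
sum(d^2) = 0.
Step 3: rho = 1 - 6*0 / (6*(6^2 - 1)) = 1 - 0/210 = 1.000000.
Step 5: Two-sided p-value from the t-distribution with 4 df = 0.000000.
Step 6: alpha = 0.05. reject H0.

rho = 1.0000, p = 0.000000, reject H0 at alpha = 0.05.


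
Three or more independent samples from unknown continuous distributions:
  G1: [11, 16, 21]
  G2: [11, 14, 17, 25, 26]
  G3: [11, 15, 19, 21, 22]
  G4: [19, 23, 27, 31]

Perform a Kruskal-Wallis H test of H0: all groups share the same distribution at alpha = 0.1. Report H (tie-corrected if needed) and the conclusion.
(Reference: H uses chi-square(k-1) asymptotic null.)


Step 1: Combine all N = 17 observations and assign midranks.
sorted (value, group, rank): (11,G1,2), (11,G2,2), (11,G3,2), (14,G2,4), (15,G3,5), (16,G1,6), (17,G2,7), (19,G3,8.5), (19,G4,8.5), (21,G1,10.5), (21,G3,10.5), (22,G3,12), (23,G4,13), (25,G2,14), (26,G2,15), (27,G4,16), (31,G4,17)
Step 2: Sum ranks within each group.
R_1 = 18.5 (n_1 = 3)
R_2 = 42 (n_2 = 5)
R_3 = 38 (n_3 = 5)
R_4 = 54.5 (n_4 = 4)
Step 3: H = 12/(N(N+1)) * sum(R_i^2/n_i) - 3(N+1)
     = 12/(17*18) * (18.5^2/3 + 42^2/5 + 38^2/5 + 54.5^2/4) - 3*18
     = 0.039216 * 1498.25 - 54
     = 4.754739.
Step 4: Ties present; correction factor C = 1 - 36/(17^3 - 17) = 0.992647. Corrected H = 4.754739 / 0.992647 = 4.789959.
Step 5: Under H0, H ~ chi^2(3); p-value = 0.187840.
Step 6: alpha = 0.1. fail to reject H0.

H = 4.7900, df = 3, p = 0.187840, fail to reject H0.


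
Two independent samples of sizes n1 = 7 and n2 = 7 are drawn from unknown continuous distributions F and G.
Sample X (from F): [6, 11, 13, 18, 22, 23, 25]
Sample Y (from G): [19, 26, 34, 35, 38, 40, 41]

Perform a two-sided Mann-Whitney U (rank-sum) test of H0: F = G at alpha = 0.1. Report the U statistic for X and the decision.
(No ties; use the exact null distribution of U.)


Step 1: Combine and sort all 14 observations; assign midranks.
sorted (value, group): (6,X), (11,X), (13,X), (18,X), (19,Y), (22,X), (23,X), (25,X), (26,Y), (34,Y), (35,Y), (38,Y), (40,Y), (41,Y)
ranks: 6->1, 11->2, 13->3, 18->4, 19->5, 22->6, 23->7, 25->8, 26->9, 34->10, 35->11, 38->12, 40->13, 41->14
Step 2: Rank sum for X: R1 = 1 + 2 + 3 + 4 + 6 + 7 + 8 = 31.
Step 3: U_X = R1 - n1(n1+1)/2 = 31 - 7*8/2 = 31 - 28 = 3.
       U_Y = n1*n2 - U_X = 49 - 3 = 46.
Step 4: No ties, so the exact null distribution of U (based on enumerating the C(14,7) = 3432 equally likely rank assignments) gives the two-sided p-value.
Step 5: p-value = 0.004079; compare to alpha = 0.1. reject H0.

U_X = 3, p = 0.004079, reject H0 at alpha = 0.1.


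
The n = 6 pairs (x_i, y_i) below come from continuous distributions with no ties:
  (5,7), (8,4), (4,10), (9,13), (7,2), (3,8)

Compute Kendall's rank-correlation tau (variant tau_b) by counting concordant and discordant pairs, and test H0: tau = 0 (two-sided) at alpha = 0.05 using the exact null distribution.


Step 1: Enumerate the 15 unordered pairs (i,j) with i<j and classify each by sign(x_j-x_i) * sign(y_j-y_i).
  (1,2):dx=+3,dy=-3->D; (1,3):dx=-1,dy=+3->D; (1,4):dx=+4,dy=+6->C; (1,5):dx=+2,dy=-5->D
  (1,6):dx=-2,dy=+1->D; (2,3):dx=-4,dy=+6->D; (2,4):dx=+1,dy=+9->C; (2,5):dx=-1,dy=-2->C
  (2,6):dx=-5,dy=+4->D; (3,4):dx=+5,dy=+3->C; (3,5):dx=+3,dy=-8->D; (3,6):dx=-1,dy=-2->C
  (4,5):dx=-2,dy=-11->C; (4,6):dx=-6,dy=-5->C; (5,6):dx=-4,dy=+6->D
Step 2: C = 7, D = 8, total pairs = 15.
Step 3: tau = (C - D)/(n(n-1)/2) = (7 - 8)/15 = -0.066667.
Step 4: Exact two-sided p-value (enumerate n! = 720 permutations of y under H0): p = 1.000000.
Step 5: alpha = 0.05. fail to reject H0.

tau_b = -0.0667 (C=7, D=8), p = 1.000000, fail to reject H0.


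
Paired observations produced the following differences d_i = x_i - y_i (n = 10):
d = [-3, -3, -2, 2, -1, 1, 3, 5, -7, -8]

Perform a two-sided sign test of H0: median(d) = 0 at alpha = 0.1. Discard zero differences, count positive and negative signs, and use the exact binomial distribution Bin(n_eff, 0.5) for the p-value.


Step 1: Discard zero differences. Original n = 10; n_eff = number of nonzero differences = 10.
Nonzero differences (with sign): -3, -3, -2, +2, -1, +1, +3, +5, -7, -8
Step 2: Count signs: positive = 4, negative = 6.
Step 3: Under H0: P(positive) = 0.5, so the number of positives S ~ Bin(10, 0.5).
Step 4: Two-sided exact p-value = sum of Bin(10,0.5) probabilities at or below the observed probability = 0.753906.
Step 5: alpha = 0.1. fail to reject H0.

n_eff = 10, pos = 4, neg = 6, p = 0.753906, fail to reject H0.


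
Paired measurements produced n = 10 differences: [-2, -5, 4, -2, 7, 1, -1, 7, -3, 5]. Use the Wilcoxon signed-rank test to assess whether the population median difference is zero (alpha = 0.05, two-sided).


Step 1: Drop any zero differences (none here) and take |d_i|.
|d| = [2, 5, 4, 2, 7, 1, 1, 7, 3, 5]
Step 2: Midrank |d_i| (ties get averaged ranks).
ranks: |2|->3.5, |5|->7.5, |4|->6, |2|->3.5, |7|->9.5, |1|->1.5, |1|->1.5, |7|->9.5, |3|->5, |5|->7.5
Step 3: Attach original signs; sum ranks with positive sign and with negative sign.
W+ = 6 + 9.5 + 1.5 + 9.5 + 7.5 = 34
W- = 3.5 + 7.5 + 3.5 + 1.5 + 5 = 21
(Check: W+ + W- = 55 should equal n(n+1)/2 = 55.)
Step 4: Test statistic W = min(W+, W-) = 21.
Step 5: Ties in |d|, so use the tie-corrected normal approximation.
        E[W] = n(n+1)/4 = 10*11/4 = 27.5.
        Tie groups: |d|=1 (t=2), |d|=2 (t=2), |d|=5 (t=2), |d|=7 (t=2); sum(t^3 - t) = 24.
        Var[W] = n(n+1)(2n+1)/24 - sum(t^3-t)/48 = 2310/24 - 24/48 = 95.75.
        z = (W - E[W]) / sqrt(Var[W]) = (21 - 27.5) / 9.7852 = -0.6643.
        Two-sided p = 2*Phi(z) = 0.506518.
Step 6: alpha = 0.05. fail to reject H0.

W+ = 34, W- = 21, W = min = 21, p = 0.506518, fail to reject H0.


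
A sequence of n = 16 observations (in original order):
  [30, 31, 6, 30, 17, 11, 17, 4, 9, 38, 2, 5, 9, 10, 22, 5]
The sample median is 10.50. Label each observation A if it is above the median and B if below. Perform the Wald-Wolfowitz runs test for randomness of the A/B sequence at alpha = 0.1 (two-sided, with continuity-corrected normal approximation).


Step 1: Compute median = 10.50; label A = above, B = below.
Labels in order: AABAAAABBABBBBAB  (n_A = 8, n_B = 8)
Step 2: Count runs R = 8.
Step 3: Under H0 (random ordering), E[R] = 2*n_A*n_B/(n_A+n_B) + 1 = 2*8*8/16 + 1 = 9.0000.
        Var[R] = 2*n_A*n_B*(2*n_A*n_B - n_A - n_B) / ((n_A+n_B)^2 * (n_A+n_B-1)) = 14336/3840 = 3.7333.
        SD[R] = 1.9322.
Step 4: Continuity-corrected z = (R + 0.5 - E[R]) / SD[R] = (8 + 0.5 - 9.0000) / 1.9322 = -0.2588.
Step 5: Two-sided p-value via normal approximation = 2*(1 - Phi(|z|)) = 0.795809.
Step 6: alpha = 0.1. fail to reject H0.

R = 8, z = -0.2588, p = 0.795809, fail to reject H0.


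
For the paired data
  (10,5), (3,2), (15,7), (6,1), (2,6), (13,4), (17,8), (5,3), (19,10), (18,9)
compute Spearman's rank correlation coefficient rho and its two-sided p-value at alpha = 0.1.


Step 1: Rank x and y separately (midranks; no ties here).
rank(x): 10->5, 3->2, 15->7, 6->4, 2->1, 13->6, 17->8, 5->3, 19->10, 18->9
rank(y): 5->5, 2->2, 7->7, 1->1, 6->6, 4->4, 8->8, 3->3, 10->10, 9->9
Step 2: d_i = R_x(i) - R_y(i); compute d_i^2.
  (5-5)^2=0, (2-2)^2=0, (7-7)^2=0, (4-1)^2=9, (1-6)^2=25, (6-4)^2=4, (8-8)^2=0, (3-3)^2=0, (10-10)^2=0, (9-9)^2=0
sum(d^2) = 38.
Step 3: rho = 1 - 6*38 / (10*(10^2 - 1)) = 1 - 228/990 = 0.769697.
Step 4: Under H0, t = rho * sqrt((n-2)/(1-rho^2)) = 3.4101 ~ t(8).
Step 5: Two-sided p-value from the t-distribution with 8 df = 0.009222.
Step 6: alpha = 0.1. reject H0.

rho = 0.7697, p = 0.009222, reject H0 at alpha = 0.1.


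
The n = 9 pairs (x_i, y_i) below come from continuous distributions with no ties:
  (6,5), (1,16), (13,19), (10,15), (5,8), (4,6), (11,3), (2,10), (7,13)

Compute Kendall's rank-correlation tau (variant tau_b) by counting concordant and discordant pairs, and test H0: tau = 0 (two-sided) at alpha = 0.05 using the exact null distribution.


Step 1: Enumerate the 36 unordered pairs (i,j) with i<j and classify each by sign(x_j-x_i) * sign(y_j-y_i).
  (1,2):dx=-5,dy=+11->D; (1,3):dx=+7,dy=+14->C; (1,4):dx=+4,dy=+10->C; (1,5):dx=-1,dy=+3->D
  (1,6):dx=-2,dy=+1->D; (1,7):dx=+5,dy=-2->D; (1,8):dx=-4,dy=+5->D; (1,9):dx=+1,dy=+8->C
  (2,3):dx=+12,dy=+3->C; (2,4):dx=+9,dy=-1->D; (2,5):dx=+4,dy=-8->D; (2,6):dx=+3,dy=-10->D
  (2,7):dx=+10,dy=-13->D; (2,8):dx=+1,dy=-6->D; (2,9):dx=+6,dy=-3->D; (3,4):dx=-3,dy=-4->C
  (3,5):dx=-8,dy=-11->C; (3,6):dx=-9,dy=-13->C; (3,7):dx=-2,dy=-16->C; (3,8):dx=-11,dy=-9->C
  (3,9):dx=-6,dy=-6->C; (4,5):dx=-5,dy=-7->C; (4,6):dx=-6,dy=-9->C; (4,7):dx=+1,dy=-12->D
  (4,8):dx=-8,dy=-5->C; (4,9):dx=-3,dy=-2->C; (5,6):dx=-1,dy=-2->C; (5,7):dx=+6,dy=-5->D
  (5,8):dx=-3,dy=+2->D; (5,9):dx=+2,dy=+5->C; (6,7):dx=+7,dy=-3->D; (6,8):dx=-2,dy=+4->D
  (6,9):dx=+3,dy=+7->C; (7,8):dx=-9,dy=+7->D; (7,9):dx=-4,dy=+10->D; (8,9):dx=+5,dy=+3->C
Step 2: C = 18, D = 18, total pairs = 36.
Step 3: tau = (C - D)/(n(n-1)/2) = (18 - 18)/36 = 0.000000.
Step 4: Exact two-sided p-value (enumerate n! = 362880 permutations of y under H0): p = 1.000000.
Step 5: alpha = 0.05. fail to reject H0.

tau_b = 0.0000 (C=18, D=18), p = 1.000000, fail to reject H0.


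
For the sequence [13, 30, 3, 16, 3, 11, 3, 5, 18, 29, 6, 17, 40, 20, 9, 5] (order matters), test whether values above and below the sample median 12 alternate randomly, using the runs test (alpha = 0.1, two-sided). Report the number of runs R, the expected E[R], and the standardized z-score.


Step 1: Compute median = 12; label A = above, B = below.
Labels in order: AABABBBBAABAAABB  (n_A = 8, n_B = 8)
Step 2: Count runs R = 8.
Step 3: Under H0 (random ordering), E[R] = 2*n_A*n_B/(n_A+n_B) + 1 = 2*8*8/16 + 1 = 9.0000.
        Var[R] = 2*n_A*n_B*(2*n_A*n_B - n_A - n_B) / ((n_A+n_B)^2 * (n_A+n_B-1)) = 14336/3840 = 3.7333.
        SD[R] = 1.9322.
Step 4: Continuity-corrected z = (R + 0.5 - E[R]) / SD[R] = (8 + 0.5 - 9.0000) / 1.9322 = -0.2588.
Step 5: Two-sided p-value via normal approximation = 2*(1 - Phi(|z|)) = 0.795809.
Step 6: alpha = 0.1. fail to reject H0.

R = 8, z = -0.2588, p = 0.795809, fail to reject H0.


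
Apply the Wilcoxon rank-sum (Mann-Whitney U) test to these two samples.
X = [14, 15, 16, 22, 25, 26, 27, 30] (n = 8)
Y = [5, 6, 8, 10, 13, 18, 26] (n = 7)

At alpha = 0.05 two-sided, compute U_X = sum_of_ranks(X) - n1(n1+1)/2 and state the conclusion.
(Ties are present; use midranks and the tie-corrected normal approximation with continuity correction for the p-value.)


Step 1: Combine and sort all 15 observations; assign midranks.
sorted (value, group): (5,Y), (6,Y), (8,Y), (10,Y), (13,Y), (14,X), (15,X), (16,X), (18,Y), (22,X), (25,X), (26,X), (26,Y), (27,X), (30,X)
ranks: 5->1, 6->2, 8->3, 10->4, 13->5, 14->6, 15->7, 16->8, 18->9, 22->10, 25->11, 26->12.5, 26->12.5, 27->14, 30->15
Step 2: Rank sum for X: R1 = 6 + 7 + 8 + 10 + 11 + 12.5 + 14 + 15 = 83.5.
Step 3: U_X = R1 - n1(n1+1)/2 = 83.5 - 8*9/2 = 83.5 - 36 = 47.5.
       U_Y = n1*n2 - U_X = 56 - 47.5 = 8.5.
Step 4: Ties are present, so use the tie-corrected normal approximation (with continuity correction) for the p-value.
Step 5: p-value = 0.027751; compare to alpha = 0.05. reject H0.

U_X = 47.5, p = 0.027751, reject H0 at alpha = 0.05.


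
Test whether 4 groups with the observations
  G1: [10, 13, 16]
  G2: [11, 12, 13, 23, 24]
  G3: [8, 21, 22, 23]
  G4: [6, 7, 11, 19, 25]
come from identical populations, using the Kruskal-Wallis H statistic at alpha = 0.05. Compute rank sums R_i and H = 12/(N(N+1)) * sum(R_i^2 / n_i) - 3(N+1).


Step 1: Combine all N = 17 observations and assign midranks.
sorted (value, group, rank): (6,G4,1), (7,G4,2), (8,G3,3), (10,G1,4), (11,G2,5.5), (11,G4,5.5), (12,G2,7), (13,G1,8.5), (13,G2,8.5), (16,G1,10), (19,G4,11), (21,G3,12), (22,G3,13), (23,G2,14.5), (23,G3,14.5), (24,G2,16), (25,G4,17)
Step 2: Sum ranks within each group.
R_1 = 22.5 (n_1 = 3)
R_2 = 51.5 (n_2 = 5)
R_3 = 42.5 (n_3 = 4)
R_4 = 36.5 (n_4 = 5)
Step 3: H = 12/(N(N+1)) * sum(R_i^2/n_i) - 3(N+1)
     = 12/(17*18) * (22.5^2/3 + 51.5^2/5 + 42.5^2/4 + 36.5^2/5) - 3*18
     = 0.039216 * 1417.21 - 54
     = 1.576961.
Step 4: Ties present; correction factor C = 1 - 18/(17^3 - 17) = 0.996324. Corrected H = 1.576961 / 0.996324 = 1.582780.
Step 5: Under H0, H ~ chi^2(3); p-value = 0.663301.
Step 6: alpha = 0.05. fail to reject H0.

H = 1.5828, df = 3, p = 0.663301, fail to reject H0.


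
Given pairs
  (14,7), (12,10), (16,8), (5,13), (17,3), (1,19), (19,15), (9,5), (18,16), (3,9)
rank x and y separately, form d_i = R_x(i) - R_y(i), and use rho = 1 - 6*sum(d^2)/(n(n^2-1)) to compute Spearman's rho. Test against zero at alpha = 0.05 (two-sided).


Step 1: Rank x and y separately (midranks; no ties here).
rank(x): 14->6, 12->5, 16->7, 5->3, 17->8, 1->1, 19->10, 9->4, 18->9, 3->2
rank(y): 7->3, 10->6, 8->4, 13->7, 3->1, 19->10, 15->8, 5->2, 16->9, 9->5
Step 2: d_i = R_x(i) - R_y(i); compute d_i^2.
  (6-3)^2=9, (5-6)^2=1, (7-4)^2=9, (3-7)^2=16, (8-1)^2=49, (1-10)^2=81, (10-8)^2=4, (4-2)^2=4, (9-9)^2=0, (2-5)^2=9
sum(d^2) = 182.
Step 3: rho = 1 - 6*182 / (10*(10^2 - 1)) = 1 - 1092/990 = -0.103030.
Step 4: Under H0, t = rho * sqrt((n-2)/(1-rho^2)) = -0.2930 ~ t(8).
Step 5: Two-sided p-value from the t-distribution with 8 df = 0.776998.
Step 6: alpha = 0.05. fail to reject H0.

rho = -0.1030, p = 0.776998, fail to reject H0 at alpha = 0.05.


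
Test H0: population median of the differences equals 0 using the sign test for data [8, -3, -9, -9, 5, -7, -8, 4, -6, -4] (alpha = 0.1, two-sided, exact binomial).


Step 1: Discard zero differences. Original n = 10; n_eff = number of nonzero differences = 10.
Nonzero differences (with sign): +8, -3, -9, -9, +5, -7, -8, +4, -6, -4
Step 2: Count signs: positive = 3, negative = 7.
Step 3: Under H0: P(positive) = 0.5, so the number of positives S ~ Bin(10, 0.5).
Step 4: Two-sided exact p-value = sum of Bin(10,0.5) probabilities at or below the observed probability = 0.343750.
Step 5: alpha = 0.1. fail to reject H0.

n_eff = 10, pos = 3, neg = 7, p = 0.343750, fail to reject H0.


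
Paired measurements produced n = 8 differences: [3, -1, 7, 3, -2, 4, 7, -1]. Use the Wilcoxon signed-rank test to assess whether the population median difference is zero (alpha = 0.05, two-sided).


Step 1: Drop any zero differences (none here) and take |d_i|.
|d| = [3, 1, 7, 3, 2, 4, 7, 1]
Step 2: Midrank |d_i| (ties get averaged ranks).
ranks: |3|->4.5, |1|->1.5, |7|->7.5, |3|->4.5, |2|->3, |4|->6, |7|->7.5, |1|->1.5
Step 3: Attach original signs; sum ranks with positive sign and with negative sign.
W+ = 4.5 + 7.5 + 4.5 + 6 + 7.5 = 30
W- = 1.5 + 3 + 1.5 = 6
(Check: W+ + W- = 36 should equal n(n+1)/2 = 36.)
Step 4: Test statistic W = min(W+, W-) = 6.
Step 5: Ties in |d|, so use the tie-corrected normal approximation.
        E[W] = n(n+1)/4 = 8*9/4 = 18.
        Tie groups: |d|=1 (t=2), |d|=3 (t=2), |d|=7 (t=2); sum(t^3 - t) = 18.
        Var[W] = n(n+1)(2n+1)/24 - sum(t^3-t)/48 = 1224/24 - 18/48 = 50.625.
        z = (W - E[W]) / sqrt(Var[W]) = (6 - 18) / 7.1151 = -1.6865.
        Two-sided p = 2*Phi(z) = 0.091690.
Step 6: alpha = 0.05. fail to reject H0.

W+ = 30, W- = 6, W = min = 6, p = 0.091690, fail to reject H0.


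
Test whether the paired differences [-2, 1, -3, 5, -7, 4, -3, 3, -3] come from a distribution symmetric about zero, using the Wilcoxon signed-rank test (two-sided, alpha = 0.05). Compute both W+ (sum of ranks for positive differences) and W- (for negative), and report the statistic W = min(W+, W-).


Step 1: Drop any zero differences (none here) and take |d_i|.
|d| = [2, 1, 3, 5, 7, 4, 3, 3, 3]
Step 2: Midrank |d_i| (ties get averaged ranks).
ranks: |2|->2, |1|->1, |3|->4.5, |5|->8, |7|->9, |4|->7, |3|->4.5, |3|->4.5, |3|->4.5
Step 3: Attach original signs; sum ranks with positive sign and with negative sign.
W+ = 1 + 8 + 7 + 4.5 = 20.5
W- = 2 + 4.5 + 9 + 4.5 + 4.5 = 24.5
(Check: W+ + W- = 45 should equal n(n+1)/2 = 45.)
Step 4: Test statistic W = min(W+, W-) = 20.5.
Step 5: Ties in |d|, so use the tie-corrected normal approximation.
        E[W] = n(n+1)/4 = 9*10/4 = 22.5.
        Tie groups: |d|=3 (t=4); sum(t^3 - t) = 60.
        Var[W] = n(n+1)(2n+1)/24 - sum(t^3-t)/48 = 1710/24 - 60/48 = 70.
        z = (W - E[W]) / sqrt(Var[W]) = (20.5 - 22.5) / 8.3666 = -0.2390.
        Two-sided p = 2*Phi(z) = 0.811070.
Step 6: alpha = 0.05. fail to reject H0.

W+ = 20.5, W- = 24.5, W = min = 20.5, p = 0.811070, fail to reject H0.


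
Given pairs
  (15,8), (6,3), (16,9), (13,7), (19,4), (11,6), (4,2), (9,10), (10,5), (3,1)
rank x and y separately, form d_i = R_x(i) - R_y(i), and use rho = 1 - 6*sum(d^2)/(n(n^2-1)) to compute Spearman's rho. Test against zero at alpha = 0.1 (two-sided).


Step 1: Rank x and y separately (midranks; no ties here).
rank(x): 15->8, 6->3, 16->9, 13->7, 19->10, 11->6, 4->2, 9->4, 10->5, 3->1
rank(y): 8->8, 3->3, 9->9, 7->7, 4->4, 6->6, 2->2, 10->10, 5->5, 1->1
Step 2: d_i = R_x(i) - R_y(i); compute d_i^2.
  (8-8)^2=0, (3-3)^2=0, (9-9)^2=0, (7-7)^2=0, (10-4)^2=36, (6-6)^2=0, (2-2)^2=0, (4-10)^2=36, (5-5)^2=0, (1-1)^2=0
sum(d^2) = 72.
Step 3: rho = 1 - 6*72 / (10*(10^2 - 1)) = 1 - 432/990 = 0.563636.
Step 4: Under H0, t = rho * sqrt((n-2)/(1-rho^2)) = 1.9300 ~ t(8).
Step 5: Two-sided p-value from the t-distribution with 8 df = 0.089724.
Step 6: alpha = 0.1. reject H0.

rho = 0.5636, p = 0.089724, reject H0 at alpha = 0.1.


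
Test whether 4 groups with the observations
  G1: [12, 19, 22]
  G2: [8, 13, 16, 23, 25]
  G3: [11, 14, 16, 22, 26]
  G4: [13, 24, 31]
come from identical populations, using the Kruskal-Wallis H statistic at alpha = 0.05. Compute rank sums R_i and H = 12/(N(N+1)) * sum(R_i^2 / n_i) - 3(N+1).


Step 1: Combine all N = 16 observations and assign midranks.
sorted (value, group, rank): (8,G2,1), (11,G3,2), (12,G1,3), (13,G2,4.5), (13,G4,4.5), (14,G3,6), (16,G2,7.5), (16,G3,7.5), (19,G1,9), (22,G1,10.5), (22,G3,10.5), (23,G2,12), (24,G4,13), (25,G2,14), (26,G3,15), (31,G4,16)
Step 2: Sum ranks within each group.
R_1 = 22.5 (n_1 = 3)
R_2 = 39 (n_2 = 5)
R_3 = 41 (n_3 = 5)
R_4 = 33.5 (n_4 = 3)
Step 3: H = 12/(N(N+1)) * sum(R_i^2/n_i) - 3(N+1)
     = 12/(16*17) * (22.5^2/3 + 39^2/5 + 41^2/5 + 33.5^2/3) - 3*17
     = 0.044118 * 1183.23 - 51
     = 1.201471.
Step 4: Ties present; correction factor C = 1 - 18/(16^3 - 16) = 0.995588. Corrected H = 1.201471 / 0.995588 = 1.206795.
Step 5: Under H0, H ~ chi^2(3); p-value = 0.751375.
Step 6: alpha = 0.05. fail to reject H0.

H = 1.2068, df = 3, p = 0.751375, fail to reject H0.


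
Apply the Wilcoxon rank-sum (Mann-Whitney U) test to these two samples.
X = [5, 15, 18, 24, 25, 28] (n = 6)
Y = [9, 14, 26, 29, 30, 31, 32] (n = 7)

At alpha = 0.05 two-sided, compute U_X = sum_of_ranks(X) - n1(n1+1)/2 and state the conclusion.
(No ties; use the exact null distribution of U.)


Step 1: Combine and sort all 13 observations; assign midranks.
sorted (value, group): (5,X), (9,Y), (14,Y), (15,X), (18,X), (24,X), (25,X), (26,Y), (28,X), (29,Y), (30,Y), (31,Y), (32,Y)
ranks: 5->1, 9->2, 14->3, 15->4, 18->5, 24->6, 25->7, 26->8, 28->9, 29->10, 30->11, 31->12, 32->13
Step 2: Rank sum for X: R1 = 1 + 4 + 5 + 6 + 7 + 9 = 32.
Step 3: U_X = R1 - n1(n1+1)/2 = 32 - 6*7/2 = 32 - 21 = 11.
       U_Y = n1*n2 - U_X = 42 - 11 = 31.
Step 4: No ties, so the exact null distribution of U (based on enumerating the C(13,6) = 1716 equally likely rank assignments) gives the two-sided p-value.
Step 5: p-value = 0.180653; compare to alpha = 0.05. fail to reject H0.

U_X = 11, p = 0.180653, fail to reject H0 at alpha = 0.05.


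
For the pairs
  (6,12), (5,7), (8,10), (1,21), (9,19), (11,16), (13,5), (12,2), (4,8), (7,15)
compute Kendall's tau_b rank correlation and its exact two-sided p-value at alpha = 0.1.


Step 1: Enumerate the 45 unordered pairs (i,j) with i<j and classify each by sign(x_j-x_i) * sign(y_j-y_i).
  (1,2):dx=-1,dy=-5->C; (1,3):dx=+2,dy=-2->D; (1,4):dx=-5,dy=+9->D; (1,5):dx=+3,dy=+7->C
  (1,6):dx=+5,dy=+4->C; (1,7):dx=+7,dy=-7->D; (1,8):dx=+6,dy=-10->D; (1,9):dx=-2,dy=-4->C
  (1,10):dx=+1,dy=+3->C; (2,3):dx=+3,dy=+3->C; (2,4):dx=-4,dy=+14->D; (2,5):dx=+4,dy=+12->C
  (2,6):dx=+6,dy=+9->C; (2,7):dx=+8,dy=-2->D; (2,8):dx=+7,dy=-5->D; (2,9):dx=-1,dy=+1->D
  (2,10):dx=+2,dy=+8->C; (3,4):dx=-7,dy=+11->D; (3,5):dx=+1,dy=+9->C; (3,6):dx=+3,dy=+6->C
  (3,7):dx=+5,dy=-5->D; (3,8):dx=+4,dy=-8->D; (3,9):dx=-4,dy=-2->C; (3,10):dx=-1,dy=+5->D
  (4,5):dx=+8,dy=-2->D; (4,6):dx=+10,dy=-5->D; (4,7):dx=+12,dy=-16->D; (4,8):dx=+11,dy=-19->D
  (4,9):dx=+3,dy=-13->D; (4,10):dx=+6,dy=-6->D; (5,6):dx=+2,dy=-3->D; (5,7):dx=+4,dy=-14->D
  (5,8):dx=+3,dy=-17->D; (5,9):dx=-5,dy=-11->C; (5,10):dx=-2,dy=-4->C; (6,7):dx=+2,dy=-11->D
  (6,8):dx=+1,dy=-14->D; (6,9):dx=-7,dy=-8->C; (6,10):dx=-4,dy=-1->C; (7,8):dx=-1,dy=-3->C
  (7,9):dx=-9,dy=+3->D; (7,10):dx=-6,dy=+10->D; (8,9):dx=-8,dy=+6->D; (8,10):dx=-5,dy=+13->D
  (9,10):dx=+3,dy=+7->C
Step 2: C = 18, D = 27, total pairs = 45.
Step 3: tau = (C - D)/(n(n-1)/2) = (18 - 27)/45 = -0.200000.
Step 4: Exact two-sided p-value (enumerate n! = 3628800 permutations of y under H0): p = 0.484313.
Step 5: alpha = 0.1. fail to reject H0.

tau_b = -0.2000 (C=18, D=27), p = 0.484313, fail to reject H0.
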